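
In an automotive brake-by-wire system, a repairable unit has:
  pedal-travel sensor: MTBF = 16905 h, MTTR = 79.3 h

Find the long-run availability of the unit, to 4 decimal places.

0.9953

A(pedal-travel sensor) = MTBF/(MTBF+MTTR) = 16905/(16905+79.3) = 0.9953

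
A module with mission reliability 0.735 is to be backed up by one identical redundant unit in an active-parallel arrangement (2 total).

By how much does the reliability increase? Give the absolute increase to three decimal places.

R_before = 0.735
R_after = 1 − (1 − 0.735)^2 = 0.930
ΔR = 0.930 − 0.735 = 0.195

0.195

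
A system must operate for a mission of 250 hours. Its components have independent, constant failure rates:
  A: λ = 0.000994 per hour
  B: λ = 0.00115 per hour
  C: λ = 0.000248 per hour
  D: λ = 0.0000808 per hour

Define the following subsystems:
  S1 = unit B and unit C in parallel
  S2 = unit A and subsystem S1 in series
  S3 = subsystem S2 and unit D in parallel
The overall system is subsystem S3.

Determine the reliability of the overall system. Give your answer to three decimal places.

0.995

R(A) = exp(−0.000994 × 250) = 0.77997
R(B) = exp(−0.00115 × 250) = 0.75014
R(C) = exp(−0.000248 × 250) = 0.93988
R(D) = exp(−0.0000808 × 250) = 0.98000
Parallel (B and C): 1 − (1 − 0.75014)(1 − 0.93988) = 0.98498
Series (A and [0.98498]): 0.77997 × 0.98498 = 0.76825
Parallel ([0.76825] and D): 1 − (1 − 0.76825)(1 − 0.98000) = 0.995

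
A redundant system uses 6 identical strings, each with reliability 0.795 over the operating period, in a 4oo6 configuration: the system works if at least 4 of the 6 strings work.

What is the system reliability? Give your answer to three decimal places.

R = Σ_{i=4}^{6} C(6,i) p^i (1−p)^{6−i} with p = 0.795
C(6,4)·0.795^4·0.205^2 = 0.25181
C(6,5)·0.795^5·0.205^1 = 0.39061
C(6,6)·0.795^6·0.205^0 = 0.25247
Sum = 0.895

0.895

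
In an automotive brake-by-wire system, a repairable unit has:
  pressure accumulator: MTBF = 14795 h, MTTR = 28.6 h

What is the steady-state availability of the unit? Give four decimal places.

A(pressure accumulator) = MTBF/(MTBF+MTTR) = 14795/(14795+28.6) = 0.9981

0.9981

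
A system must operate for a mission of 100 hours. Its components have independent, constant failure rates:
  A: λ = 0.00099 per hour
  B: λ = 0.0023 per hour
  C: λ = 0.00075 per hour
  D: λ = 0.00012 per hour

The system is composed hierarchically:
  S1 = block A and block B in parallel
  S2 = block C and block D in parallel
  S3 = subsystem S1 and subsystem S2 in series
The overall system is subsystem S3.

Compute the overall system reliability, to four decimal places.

0.9798

R(A) = exp(−0.00099 × 100) = 0.905743
R(B) = exp(−0.0023 × 100) = 0.794534
R(C) = exp(−0.00075 × 100) = 0.927743
R(D) = exp(−0.00012 × 100) = 0.988072
Parallel (A and B): 1 − (1 − 0.905743)(1 − 0.794534) = 0.980633
Parallel (C and D): 1 − (1 − 0.927743)(1 − 0.988072) = 0.999138
Series ([0.980633] and [0.999138]): 0.980633 × 0.999138 = 0.9798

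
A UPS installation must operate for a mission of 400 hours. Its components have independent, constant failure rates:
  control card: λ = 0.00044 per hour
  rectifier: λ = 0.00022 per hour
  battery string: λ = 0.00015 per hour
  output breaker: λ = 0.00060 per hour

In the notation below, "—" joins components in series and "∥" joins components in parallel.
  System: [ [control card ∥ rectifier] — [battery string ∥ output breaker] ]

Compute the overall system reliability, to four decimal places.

R(control card) = exp(−0.00044 × 400) = 0.838618
R(rectifier) = exp(−0.00022 × 400) = 0.915761
R(battery string) = exp(−0.00015 × 400) = 0.941765
R(output breaker) = exp(−0.00060 × 400) = 0.786628
Parallel (control card and rectifier): 1 − (1 − 0.838618)(1 − 0.915761) = 0.986405
Parallel (battery string and output breaker): 1 − (1 − 0.941765)(1 − 0.786628) = 0.987574
Series ([0.986405] and [0.987574]): 0.986405 × 0.987574 = 0.9741

0.9741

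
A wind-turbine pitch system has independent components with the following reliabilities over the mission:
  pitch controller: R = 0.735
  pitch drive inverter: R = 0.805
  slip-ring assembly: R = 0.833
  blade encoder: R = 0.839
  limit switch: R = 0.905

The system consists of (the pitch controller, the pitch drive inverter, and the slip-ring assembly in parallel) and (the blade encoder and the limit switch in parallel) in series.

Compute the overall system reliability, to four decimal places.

0.9762

Parallel (pitch controller, pitch drive inverter, and slip-ring assembly): 1 − (1 − 0.735000)(1 − 0.805000)(1 − 0.833000) = 0.991370
Parallel (blade encoder and limit switch): 1 − (1 − 0.839000)(1 − 0.905000) = 0.984705
Series ([0.991370] and [0.984705]): 0.991370 × 0.984705 = 0.9762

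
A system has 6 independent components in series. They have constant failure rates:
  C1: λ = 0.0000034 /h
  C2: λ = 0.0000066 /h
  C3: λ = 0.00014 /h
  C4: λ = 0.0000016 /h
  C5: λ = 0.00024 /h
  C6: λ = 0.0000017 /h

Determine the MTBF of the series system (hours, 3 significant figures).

Series of exponential components: λ_sys = Σ λ_i
λ_sys = 0.0000034 + 0.0000066 + 0.00014 + 0.0000016 + 0.00024 + 0.0000017 = 3.9330e-04 /h
MTBF = 1 / λ_sys = 2540 h

2540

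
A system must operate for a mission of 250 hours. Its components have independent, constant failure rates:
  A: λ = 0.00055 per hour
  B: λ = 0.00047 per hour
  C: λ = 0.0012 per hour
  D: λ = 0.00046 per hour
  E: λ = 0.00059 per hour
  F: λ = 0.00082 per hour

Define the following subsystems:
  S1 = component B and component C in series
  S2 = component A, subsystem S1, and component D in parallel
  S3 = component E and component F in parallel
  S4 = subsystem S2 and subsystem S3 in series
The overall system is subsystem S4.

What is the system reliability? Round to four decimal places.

0.9699

R(A) = exp(−0.00055 × 250) = 0.871534
R(B) = exp(−0.00047 × 250) = 0.889141
R(C) = exp(−0.0012 × 250) = 0.740818
R(D) = exp(−0.00046 × 250) = 0.891366
R(E) = exp(−0.00059 × 250) = 0.862862
R(F) = exp(−0.00082 × 250) = 0.814647
Series (B and C): 0.889141 × 0.740818 = 0.658692
Parallel (A, [0.658692], and D): 1 − (1 − 0.871534)(1 − 0.658692)(1 − 0.891366) = 0.995237
Parallel (E and F): 1 − (1 − 0.862862)(1 − 0.814647) = 0.974581
Series ([0.995237] and [0.974581]): 0.995237 × 0.974581 = 0.9699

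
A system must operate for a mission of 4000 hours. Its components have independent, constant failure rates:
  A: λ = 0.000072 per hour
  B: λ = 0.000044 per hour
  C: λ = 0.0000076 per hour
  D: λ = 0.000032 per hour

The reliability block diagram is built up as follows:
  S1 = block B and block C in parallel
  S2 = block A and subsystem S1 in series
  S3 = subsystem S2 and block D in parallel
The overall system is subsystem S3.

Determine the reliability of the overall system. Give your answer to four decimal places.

R(A) = exp(−0.000072 × 4000) = 0.749762
R(B) = exp(−0.000044 × 4000) = 0.838618
R(C) = exp(−0.0000076 × 4000) = 0.970057
R(D) = exp(−0.000032 × 4000) = 0.879853
Parallel (B and C): 1 − (1 − 0.838618)(1 − 0.970057) = 0.995168
Series (A and [0.995168]): 0.749762 × 0.995168 = 0.746139
Parallel ([0.746139] and D): 1 − (1 − 0.746139)(1 − 0.879853) = 0.9695

0.9695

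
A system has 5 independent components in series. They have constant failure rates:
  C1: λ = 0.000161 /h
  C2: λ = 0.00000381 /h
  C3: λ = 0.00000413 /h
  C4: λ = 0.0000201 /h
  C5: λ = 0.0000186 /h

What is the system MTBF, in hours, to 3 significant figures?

4820

Series of exponential components: λ_sys = Σ λ_i
λ_sys = 0.000161 + 0.00000381 + 0.00000413 + 0.0000201 + 0.0000186 = 2.0764e-04 /h
MTBF = 1 / λ_sys = 4820 h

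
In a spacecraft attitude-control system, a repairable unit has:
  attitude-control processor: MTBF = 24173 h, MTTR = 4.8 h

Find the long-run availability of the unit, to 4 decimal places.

0.9998

A(attitude-control processor) = MTBF/(MTBF+MTTR) = 24173/(24173+4.8) = 0.9998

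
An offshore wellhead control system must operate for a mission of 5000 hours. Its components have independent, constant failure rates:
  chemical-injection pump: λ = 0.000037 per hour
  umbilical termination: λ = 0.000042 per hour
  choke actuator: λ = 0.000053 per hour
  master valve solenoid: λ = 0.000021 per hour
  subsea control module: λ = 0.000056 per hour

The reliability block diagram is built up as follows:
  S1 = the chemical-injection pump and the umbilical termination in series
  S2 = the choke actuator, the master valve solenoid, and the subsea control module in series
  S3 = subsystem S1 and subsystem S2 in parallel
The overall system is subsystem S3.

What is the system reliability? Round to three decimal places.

R(chemical-injection pump) = exp(−0.000037 × 5000) = 0.83110
R(umbilical termination) = exp(−0.000042 × 5000) = 0.81058
R(choke actuator) = exp(−0.000053 × 5000) = 0.76721
R(master valve solenoid) = exp(−0.000021 × 5000) = 0.90032
R(subsea control module) = exp(−0.000056 × 5000) = 0.75578
Series (chemical-injection pump and umbilical termination): 0.83110 × 0.81058 = 0.67367
Series (choke actuator, master valve solenoid, and subsea control module): 0.76721 × 0.90032 × 0.75578 = 0.52204
Parallel ([0.67367] and [0.52204]): 1 − (1 − 0.67367)(1 − 0.52204) = 0.844

0.844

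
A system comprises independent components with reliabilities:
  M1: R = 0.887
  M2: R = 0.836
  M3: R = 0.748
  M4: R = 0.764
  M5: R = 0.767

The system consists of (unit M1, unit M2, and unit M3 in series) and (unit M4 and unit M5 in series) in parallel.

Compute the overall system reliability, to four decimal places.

0.8156

Series (M1, M2, and M3): 0.887000 × 0.836000 × 0.748000 = 0.554666
Series (M4 and M5): 0.764000 × 0.767000 = 0.585988
Parallel ([0.554666] and [0.585988]): 1 − (1 − 0.554666)(1 − 0.585988) = 0.8156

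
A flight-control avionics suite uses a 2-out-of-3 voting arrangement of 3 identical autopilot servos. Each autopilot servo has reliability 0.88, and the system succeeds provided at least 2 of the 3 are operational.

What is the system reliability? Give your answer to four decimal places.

0.9603

R = Σ_{i=2}^{3} C(3,i) p^i (1−p)^{3−i} with p = 0.88
C(3,2)·0.88^2·0.12^1 = 0.278784
C(3,3)·0.88^3·0.12^0 = 0.681472
Sum = 0.9603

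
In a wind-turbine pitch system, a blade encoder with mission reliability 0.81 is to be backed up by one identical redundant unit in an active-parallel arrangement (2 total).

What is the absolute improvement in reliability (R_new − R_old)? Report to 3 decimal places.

R_before = 0.81
R_after = 1 − (1 − 0.81)^2 = 0.964
ΔR = 0.964 − 0.81 = 0.154

0.154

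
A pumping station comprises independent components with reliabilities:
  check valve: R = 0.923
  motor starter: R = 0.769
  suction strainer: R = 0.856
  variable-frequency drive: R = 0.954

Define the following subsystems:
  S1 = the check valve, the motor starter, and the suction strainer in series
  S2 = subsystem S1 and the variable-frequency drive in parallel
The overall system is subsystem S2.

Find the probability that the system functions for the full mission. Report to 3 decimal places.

Series (check valve, motor starter, and suction strainer): 0.92300 × 0.76900 × 0.85600 = 0.60758
Parallel ([0.60758] and variable-frequency drive): 1 − (1 − 0.60758)(1 − 0.95400) = 0.982

0.982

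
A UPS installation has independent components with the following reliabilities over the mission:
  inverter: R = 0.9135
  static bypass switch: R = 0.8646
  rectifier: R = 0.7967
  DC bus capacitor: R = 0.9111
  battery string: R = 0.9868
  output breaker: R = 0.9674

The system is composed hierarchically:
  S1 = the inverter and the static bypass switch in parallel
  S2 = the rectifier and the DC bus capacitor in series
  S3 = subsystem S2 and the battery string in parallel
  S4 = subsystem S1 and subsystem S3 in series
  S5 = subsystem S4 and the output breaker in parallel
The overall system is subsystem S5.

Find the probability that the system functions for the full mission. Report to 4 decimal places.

0.9995

Parallel (inverter and static bypass switch): 1 − (1 − 0.913500)(1 − 0.864600) = 0.988288
Series (rectifier and DC bus capacitor): 0.796700 × 0.911100 = 0.725873
Parallel ([0.725873] and battery string): 1 − (1 − 0.725873)(1 − 0.986800) = 0.996382
Series ([0.988288] and [0.996382]): 0.988288 × 0.996382 = 0.984712
Parallel ([0.984712] and output breaker): 1 − (1 − 0.984712)(1 − 0.967400) = 0.9995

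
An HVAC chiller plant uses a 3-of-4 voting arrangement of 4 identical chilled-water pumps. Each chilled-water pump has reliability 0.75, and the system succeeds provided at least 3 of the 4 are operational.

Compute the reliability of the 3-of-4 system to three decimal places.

R = Σ_{i=3}^{4} C(4,i) p^i (1−p)^{4−i} with p = 0.75
C(4,3)·0.75^3·0.25^1 = 0.42188
C(4,4)·0.75^4·0.25^0 = 0.31641
Sum = 0.738

0.738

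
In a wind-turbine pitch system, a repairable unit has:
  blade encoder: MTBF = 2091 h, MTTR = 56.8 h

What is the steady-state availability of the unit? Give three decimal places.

A(blade encoder) = MTBF/(MTBF+MTTR) = 2091/(2091+56.8) = 0.974

0.974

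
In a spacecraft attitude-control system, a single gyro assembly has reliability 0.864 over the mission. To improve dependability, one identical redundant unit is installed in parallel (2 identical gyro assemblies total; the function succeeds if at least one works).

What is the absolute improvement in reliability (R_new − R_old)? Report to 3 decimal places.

0.118

R_before = 0.864
R_after = 1 − (1 − 0.864)^2 = 0.982
ΔR = 0.982 − 0.864 = 0.118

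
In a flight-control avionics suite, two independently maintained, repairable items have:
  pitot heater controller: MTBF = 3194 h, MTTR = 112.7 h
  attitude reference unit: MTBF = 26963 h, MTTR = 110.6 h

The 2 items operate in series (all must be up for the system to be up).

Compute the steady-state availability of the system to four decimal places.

0.9620

A(pitot heater controller) = MTBF/(MTBF+MTTR) = 3194/(3194+112.7) = 0.965918
A(attitude reference unit) = MTBF/(MTBF+MTTR) = 26963/(26963+110.6) = 0.995915
Series availability: 0.965918 × 0.995915 = 0.9620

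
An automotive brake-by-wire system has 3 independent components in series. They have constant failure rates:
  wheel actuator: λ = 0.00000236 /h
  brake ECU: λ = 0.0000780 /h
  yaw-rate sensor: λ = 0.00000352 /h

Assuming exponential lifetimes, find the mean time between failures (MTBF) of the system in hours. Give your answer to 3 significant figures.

Series of exponential components: λ_sys = Σ λ_i
λ_sys = 0.00000236 + 0.0000780 + 0.00000352 = 8.3880e-05 /h
MTBF = 1 / λ_sys = 11900 h

11900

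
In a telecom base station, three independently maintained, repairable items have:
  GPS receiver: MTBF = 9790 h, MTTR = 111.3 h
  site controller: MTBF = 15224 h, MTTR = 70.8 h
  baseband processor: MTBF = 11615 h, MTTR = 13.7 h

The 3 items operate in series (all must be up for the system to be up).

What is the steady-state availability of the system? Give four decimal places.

A(GPS receiver) = MTBF/(MTBF+MTTR) = 9790/(9790+111.3) = 0.988759
A(site controller) = MTBF/(MTBF+MTTR) = 15224/(15224+70.8) = 0.995371
A(baseband processor) = MTBF/(MTBF+MTTR) = 11615/(11615+13.7) = 0.998822
Series availability: 0.988759 × 0.995371 × 0.998822 = 0.9830

0.9830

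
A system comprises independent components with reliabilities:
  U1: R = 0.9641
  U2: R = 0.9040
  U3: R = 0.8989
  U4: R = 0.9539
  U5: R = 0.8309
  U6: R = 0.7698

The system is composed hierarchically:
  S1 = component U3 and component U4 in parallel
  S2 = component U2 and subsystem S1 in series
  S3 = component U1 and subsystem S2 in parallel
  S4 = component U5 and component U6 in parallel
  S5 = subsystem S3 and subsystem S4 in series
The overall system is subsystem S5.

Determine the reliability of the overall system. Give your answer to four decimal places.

0.9576

Parallel (U3 and U4): 1 − (1 − 0.898900)(1 − 0.953900) = 0.995339
Series (U2 and [0.995339]): 0.904000 × 0.995339 = 0.899786
Parallel (U1 and [0.899786]): 1 − (1 − 0.964100)(1 − 0.899786) = 0.996402
Parallel (U5 and U6): 1 − (1 − 0.830900)(1 − 0.769800) = 0.961073
Series ([0.996402] and [0.961073]): 0.996402 × 0.961073 = 0.9576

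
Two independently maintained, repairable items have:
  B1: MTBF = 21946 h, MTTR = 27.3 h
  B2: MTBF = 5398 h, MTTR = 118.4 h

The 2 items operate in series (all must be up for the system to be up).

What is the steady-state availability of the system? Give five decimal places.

A(B1) = MTBF/(MTBF+MTTR) = 21946/(21946+27.3) = 0.998758
A(B2) = MTBF/(MTBF+MTTR) = 5398/(5398+118.4) = 0.978537
Series availability: 0.998758 × 0.978537 = 0.97732

0.97732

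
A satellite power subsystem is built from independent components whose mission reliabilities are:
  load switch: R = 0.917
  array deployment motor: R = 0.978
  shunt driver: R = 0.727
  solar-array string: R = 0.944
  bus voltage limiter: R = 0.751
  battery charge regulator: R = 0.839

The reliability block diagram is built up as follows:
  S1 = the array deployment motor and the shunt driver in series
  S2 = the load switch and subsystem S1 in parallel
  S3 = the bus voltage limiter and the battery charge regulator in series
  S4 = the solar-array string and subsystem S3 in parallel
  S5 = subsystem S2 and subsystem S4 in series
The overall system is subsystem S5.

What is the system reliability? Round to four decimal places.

Series (array deployment motor and shunt driver): 0.978000 × 0.727000 = 0.711006
Parallel (load switch and [0.711006]): 1 − (1 − 0.917000)(1 − 0.711006) = 0.976013
Series (bus voltage limiter and battery charge regulator): 0.751000 × 0.839000 = 0.630089
Parallel (solar-array string and [0.630089]): 1 − (1 − 0.944000)(1 − 0.630089) = 0.979285
Series ([0.976013] and [0.979285]): 0.976013 × 0.979285 = 0.9558

0.9558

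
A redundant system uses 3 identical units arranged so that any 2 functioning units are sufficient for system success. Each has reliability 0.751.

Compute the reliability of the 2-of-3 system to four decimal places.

0.8449

R = Σ_{i=2}^{3} C(3,i) p^i (1−p)^{3−i} with p = 0.751
C(3,2)·0.751^2·0.249^1 = 0.421309
C(3,3)·0.751^3·0.249^0 = 0.423565
Sum = 0.8449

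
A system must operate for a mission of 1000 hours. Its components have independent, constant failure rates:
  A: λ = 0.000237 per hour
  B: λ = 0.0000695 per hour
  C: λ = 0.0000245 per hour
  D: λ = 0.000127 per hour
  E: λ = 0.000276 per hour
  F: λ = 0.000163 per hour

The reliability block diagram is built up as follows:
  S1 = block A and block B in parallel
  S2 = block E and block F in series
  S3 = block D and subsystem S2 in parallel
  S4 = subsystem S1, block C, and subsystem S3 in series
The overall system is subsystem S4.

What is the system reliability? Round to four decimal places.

R(A) = exp(−0.000237 × 1000) = 0.788991
R(B) = exp(−0.0000695 × 1000) = 0.932860
R(C) = exp(−0.0000245 × 1000) = 0.975798
R(D) = exp(−0.000127 × 1000) = 0.880734
R(E) = exp(−0.000276 × 1000) = 0.758813
R(F) = exp(−0.000163 × 1000) = 0.849591
Parallel (A and B): 1 − (1 − 0.788991)(1 − 0.932860) = 0.985833
Series (E and F): 0.758813 × 0.849591 = 0.644681
Parallel (D and [0.644681]): 1 − (1 − 0.880734)(1 − 0.644681) = 0.957623
Series ([0.985833], C, and [0.957623]): 0.985833 × 0.975798 × 0.957623 = 0.9212

0.9212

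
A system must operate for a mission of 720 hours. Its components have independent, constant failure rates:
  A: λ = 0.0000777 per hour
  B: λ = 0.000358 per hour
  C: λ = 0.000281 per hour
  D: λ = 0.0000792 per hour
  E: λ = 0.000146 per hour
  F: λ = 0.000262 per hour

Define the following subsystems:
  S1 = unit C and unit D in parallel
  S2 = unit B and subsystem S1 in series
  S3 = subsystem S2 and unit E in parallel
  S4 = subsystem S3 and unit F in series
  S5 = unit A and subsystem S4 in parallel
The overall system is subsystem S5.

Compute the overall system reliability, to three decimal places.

0.990

R(A) = exp(−0.0000777 × 720) = 0.94559
R(B) = exp(−0.000358 × 720) = 0.77278
R(C) = exp(−0.000281 × 720) = 0.81683
R(D) = exp(−0.0000792 × 720) = 0.94457
R(E) = exp(−0.000146 × 720) = 0.90022
R(F) = exp(−0.000262 × 720) = 0.82808
Parallel (C and D): 1 − (1 − 0.81683)(1 − 0.94457) = 0.98985
Series (B and [0.98985]): 0.77278 × 0.98985 = 0.76494
Parallel ([0.76494] and E): 1 − (1 − 0.76494)(1 − 0.90022) = 0.97655
Series ([0.97655] and F): 0.97655 × 0.82808 = 0.80866
Parallel (A and [0.80866]): 1 − (1 − 0.94559)(1 − 0.80866) = 0.990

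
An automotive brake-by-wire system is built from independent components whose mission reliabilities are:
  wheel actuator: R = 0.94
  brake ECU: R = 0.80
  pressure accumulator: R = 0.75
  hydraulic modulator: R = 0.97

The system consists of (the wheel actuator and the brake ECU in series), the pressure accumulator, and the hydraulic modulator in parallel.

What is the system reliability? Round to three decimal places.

0.998

Series (wheel actuator and brake ECU): 0.94000 × 0.80000 = 0.75200
Parallel ([0.75200], pressure accumulator, and hydraulic modulator): 1 − (1 − 0.75200)(1 − 0.75000)(1 − 0.97000) = 0.998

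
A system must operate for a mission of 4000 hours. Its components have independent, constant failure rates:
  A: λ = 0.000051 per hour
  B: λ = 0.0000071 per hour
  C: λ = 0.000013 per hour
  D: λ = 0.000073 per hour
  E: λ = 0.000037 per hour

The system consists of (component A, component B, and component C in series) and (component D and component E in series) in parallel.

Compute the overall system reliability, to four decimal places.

0.9119

R(A) = exp(−0.000051 × 4000) = 0.815462
R(B) = exp(−0.0000071 × 4000) = 0.971999
R(C) = exp(−0.000013 × 4000) = 0.949329
R(D) = exp(−0.000073 × 4000) = 0.746769
R(E) = exp(−0.000037 × 4000) = 0.862431
Series (A, B, and C): 0.815462 × 0.971999 × 0.949329 = 0.752465
Series (D and E): 0.746769 × 0.862431 = 0.644037
Parallel ([0.752465] and [0.644037]): 1 − (1 − 0.752465)(1 − 0.644037) = 0.9119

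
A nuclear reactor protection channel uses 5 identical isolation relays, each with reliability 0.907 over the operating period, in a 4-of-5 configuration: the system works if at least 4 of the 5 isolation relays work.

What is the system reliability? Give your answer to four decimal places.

0.9285

R = Σ_{i=4}^{5} C(5,i) p^i (1−p)^{5−i} with p = 0.907
C(5,4)·0.907^4·0.093^1 = 0.314689
C(5,5)·0.907^5·0.093^0 = 0.613813
Sum = 0.9285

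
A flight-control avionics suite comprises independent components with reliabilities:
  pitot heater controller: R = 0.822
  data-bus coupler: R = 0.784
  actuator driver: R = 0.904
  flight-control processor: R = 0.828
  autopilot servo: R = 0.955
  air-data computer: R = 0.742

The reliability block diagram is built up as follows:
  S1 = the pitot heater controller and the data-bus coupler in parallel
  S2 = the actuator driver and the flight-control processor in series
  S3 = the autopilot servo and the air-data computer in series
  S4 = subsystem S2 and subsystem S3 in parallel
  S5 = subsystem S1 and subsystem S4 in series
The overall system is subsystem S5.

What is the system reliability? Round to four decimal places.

0.8911

Parallel (pitot heater controller and data-bus coupler): 1 − (1 − 0.822000)(1 − 0.784000) = 0.961552
Series (actuator driver and flight-control processor): 0.904000 × 0.828000 = 0.748512
Series (autopilot servo and air-data computer): 0.955000 × 0.742000 = 0.708610
Parallel ([0.748512] and [0.708610]): 1 − (1 − 0.748512)(1 − 0.708610) = 0.926719
Series ([0.961552] and [0.926719]): 0.961552 × 0.926719 = 0.8911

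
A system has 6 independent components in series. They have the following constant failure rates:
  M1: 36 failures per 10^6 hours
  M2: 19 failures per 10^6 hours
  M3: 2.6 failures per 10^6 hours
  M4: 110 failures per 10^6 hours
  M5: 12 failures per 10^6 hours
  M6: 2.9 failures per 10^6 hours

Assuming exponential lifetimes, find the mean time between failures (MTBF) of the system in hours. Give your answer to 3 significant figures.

Series of exponential components: λ_sys = Σ λ_i
λ_sys = 0.000036 + 0.000019 + 0.0000026 + 0.00011 + 0.000012 + 0.0000029 = 1.8250e-04 /h
MTBF = 1 / λ_sys = 5480 h

5480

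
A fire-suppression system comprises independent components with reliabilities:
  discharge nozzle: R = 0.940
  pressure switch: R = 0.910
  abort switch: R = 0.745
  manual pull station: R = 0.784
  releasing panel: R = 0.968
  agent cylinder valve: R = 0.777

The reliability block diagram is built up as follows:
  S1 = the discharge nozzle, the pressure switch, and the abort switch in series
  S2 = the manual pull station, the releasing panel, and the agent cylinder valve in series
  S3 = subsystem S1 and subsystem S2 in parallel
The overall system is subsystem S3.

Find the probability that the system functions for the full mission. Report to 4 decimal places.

0.8512

Series (discharge nozzle, pressure switch, and abort switch): 0.940000 × 0.910000 × 0.745000 = 0.637273
Series (manual pull station, releasing panel, and agent cylinder valve): 0.784000 × 0.968000 × 0.777000 = 0.589675
Parallel ([0.637273] and [0.589675]): 1 − (1 − 0.637273)(1 − 0.589675) = 0.8512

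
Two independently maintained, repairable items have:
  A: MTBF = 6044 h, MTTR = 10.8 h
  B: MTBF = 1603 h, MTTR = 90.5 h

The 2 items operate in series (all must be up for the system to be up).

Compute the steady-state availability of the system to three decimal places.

A(A) = MTBF/(MTBF+MTTR) = 6044/(6044+10.8) = 0.998216
A(B) = MTBF/(MTBF+MTTR) = 1603/(1603+90.5) = 0.946560
Series availability: 0.998216 × 0.946560 = 0.945

0.945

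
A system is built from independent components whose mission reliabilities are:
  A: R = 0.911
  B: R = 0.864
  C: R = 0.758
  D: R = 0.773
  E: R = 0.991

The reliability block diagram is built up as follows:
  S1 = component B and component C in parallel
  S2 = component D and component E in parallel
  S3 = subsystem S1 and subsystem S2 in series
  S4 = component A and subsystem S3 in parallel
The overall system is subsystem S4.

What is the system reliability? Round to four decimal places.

0.9969

Parallel (B and C): 1 − (1 − 0.864000)(1 − 0.758000) = 0.967088
Parallel (D and E): 1 − (1 − 0.773000)(1 − 0.991000) = 0.997957
Series ([0.967088] and [0.997957]): 0.967088 × 0.997957 = 0.965112
Parallel (A and [0.965112]): 1 − (1 − 0.911000)(1 − 0.965112) = 0.9969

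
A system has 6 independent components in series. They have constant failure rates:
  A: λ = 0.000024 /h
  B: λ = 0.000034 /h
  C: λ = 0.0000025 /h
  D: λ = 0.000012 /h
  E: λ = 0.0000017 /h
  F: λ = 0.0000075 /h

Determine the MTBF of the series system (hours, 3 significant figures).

Series of exponential components: λ_sys = Σ λ_i
λ_sys = 0.000024 + 0.000034 + 0.0000025 + 0.000012 + 0.0000017 + 0.0000075 = 8.1700e-05 /h
MTBF = 1 / λ_sys = 12200 h

12200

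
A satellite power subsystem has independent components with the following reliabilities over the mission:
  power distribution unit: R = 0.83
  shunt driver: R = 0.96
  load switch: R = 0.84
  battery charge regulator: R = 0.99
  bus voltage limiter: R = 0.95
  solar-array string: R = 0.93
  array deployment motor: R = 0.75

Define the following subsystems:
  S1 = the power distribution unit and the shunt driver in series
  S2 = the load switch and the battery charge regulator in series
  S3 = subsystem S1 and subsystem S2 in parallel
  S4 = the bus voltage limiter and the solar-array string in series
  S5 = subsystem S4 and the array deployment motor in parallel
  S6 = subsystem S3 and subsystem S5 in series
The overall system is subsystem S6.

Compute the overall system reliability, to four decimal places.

0.9377

Series (power distribution unit and shunt driver): 0.830000 × 0.960000 = 0.796800
Series (load switch and battery charge regulator): 0.840000 × 0.990000 = 0.831600
Parallel ([0.796800] and [0.831600]): 1 − (1 − 0.796800)(1 − 0.831600) = 0.965781
Series (bus voltage limiter and solar-array string): 0.950000 × 0.930000 = 0.883500
Parallel ([0.883500] and array deployment motor): 1 − (1 − 0.883500)(1 − 0.750000) = 0.970875
Series ([0.965781] and [0.970875]): 0.965781 × 0.970875 = 0.9377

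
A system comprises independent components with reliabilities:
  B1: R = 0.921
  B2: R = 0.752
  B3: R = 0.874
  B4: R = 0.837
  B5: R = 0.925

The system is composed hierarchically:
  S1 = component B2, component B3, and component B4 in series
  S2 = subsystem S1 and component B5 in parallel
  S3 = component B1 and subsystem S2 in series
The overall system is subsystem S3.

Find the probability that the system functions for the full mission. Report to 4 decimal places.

Series (B2, B3, and B4): 0.752000 × 0.874000 × 0.837000 = 0.550117
Parallel ([0.550117] and B5): 1 − (1 − 0.550117)(1 − 0.925000) = 0.966259
Series (B1 and [0.966259]): 0.921000 × 0.966259 = 0.8899

0.8899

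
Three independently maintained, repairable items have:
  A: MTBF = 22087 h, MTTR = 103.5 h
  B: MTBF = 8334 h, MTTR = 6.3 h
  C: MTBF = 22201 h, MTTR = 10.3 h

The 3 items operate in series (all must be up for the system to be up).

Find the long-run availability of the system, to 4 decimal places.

0.9941

A(A) = MTBF/(MTBF+MTTR) = 22087/(22087+103.5) = 0.995336
A(B) = MTBF/(MTBF+MTTR) = 8334/(8334+6.3) = 0.999245
A(C) = MTBF/(MTBF+MTTR) = 22201/(22201+10.3) = 0.999536
Series availability: 0.995336 × 0.999245 × 0.999536 = 0.9941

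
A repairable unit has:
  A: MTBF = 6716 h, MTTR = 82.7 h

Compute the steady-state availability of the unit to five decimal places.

A(A) = MTBF/(MTBF+MTTR) = 6716/(6716+82.7) = 0.98784

0.98784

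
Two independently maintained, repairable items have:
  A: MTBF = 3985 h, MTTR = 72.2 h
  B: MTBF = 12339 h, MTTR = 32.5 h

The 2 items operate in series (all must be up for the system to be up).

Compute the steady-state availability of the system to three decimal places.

0.980

A(A) = MTBF/(MTBF+MTTR) = 3985/(3985+72.2) = 0.982204
A(B) = MTBF/(MTBF+MTTR) = 12339/(12339+32.5) = 0.997373
Series availability: 0.982204 × 0.997373 = 0.980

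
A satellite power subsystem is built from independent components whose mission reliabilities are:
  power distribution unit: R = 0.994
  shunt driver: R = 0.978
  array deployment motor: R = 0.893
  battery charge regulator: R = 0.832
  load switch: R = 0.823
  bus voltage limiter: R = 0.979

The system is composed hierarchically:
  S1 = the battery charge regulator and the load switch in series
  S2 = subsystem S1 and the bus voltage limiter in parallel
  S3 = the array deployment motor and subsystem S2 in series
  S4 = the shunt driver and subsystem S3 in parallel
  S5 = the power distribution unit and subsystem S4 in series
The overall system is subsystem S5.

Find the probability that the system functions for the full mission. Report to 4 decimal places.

Series (battery charge regulator and load switch): 0.832000 × 0.823000 = 0.684736
Parallel ([0.684736] and bus voltage limiter): 1 − (1 − 0.684736)(1 − 0.979000) = 0.993379
Series (array deployment motor and [0.993379]): 0.893000 × 0.993379 = 0.887087
Parallel (shunt driver and [0.887087]): 1 − (1 − 0.978000)(1 − 0.887087) = 0.997516
Series (power distribution unit and [0.997516]): 0.994000 × 0.997516 = 0.9915

0.9915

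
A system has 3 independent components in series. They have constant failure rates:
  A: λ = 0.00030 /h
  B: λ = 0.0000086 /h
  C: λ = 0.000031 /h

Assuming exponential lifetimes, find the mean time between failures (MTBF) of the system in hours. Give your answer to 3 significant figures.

2940

Series of exponential components: λ_sys = Σ λ_i
λ_sys = 0.00030 + 0.0000086 + 0.000031 = 3.3960e-04 /h
MTBF = 1 / λ_sys = 2940 h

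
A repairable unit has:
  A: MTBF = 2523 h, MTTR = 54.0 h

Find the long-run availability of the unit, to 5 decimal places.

0.97905

A(A) = MTBF/(MTBF+MTTR) = 2523/(2523+54.0) = 0.97905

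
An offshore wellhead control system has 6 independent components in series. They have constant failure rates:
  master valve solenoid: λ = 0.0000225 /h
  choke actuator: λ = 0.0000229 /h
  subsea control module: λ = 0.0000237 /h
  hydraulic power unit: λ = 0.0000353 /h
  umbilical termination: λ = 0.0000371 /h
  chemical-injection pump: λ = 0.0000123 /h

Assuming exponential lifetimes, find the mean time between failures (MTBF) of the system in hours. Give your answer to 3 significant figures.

6500

Series of exponential components: λ_sys = Σ λ_i
λ_sys = 0.0000225 + 0.0000229 + 0.0000237 + 0.0000353 + 0.0000371 + 0.0000123 = 1.5380e-04 /h
MTBF = 1 / λ_sys = 6500 h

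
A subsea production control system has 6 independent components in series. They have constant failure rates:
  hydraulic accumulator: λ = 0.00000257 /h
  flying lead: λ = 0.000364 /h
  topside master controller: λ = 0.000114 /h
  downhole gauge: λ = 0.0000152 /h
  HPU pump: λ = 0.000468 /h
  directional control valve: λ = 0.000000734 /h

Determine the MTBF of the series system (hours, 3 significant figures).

Series of exponential components: λ_sys = Σ λ_i
λ_sys = 0.00000257 + 0.000364 + 0.000114 + 0.0000152 + 0.000468 + 0.000000734 = 9.6450e-04 /h
MTBF = 1 / λ_sys = 1040 h

1040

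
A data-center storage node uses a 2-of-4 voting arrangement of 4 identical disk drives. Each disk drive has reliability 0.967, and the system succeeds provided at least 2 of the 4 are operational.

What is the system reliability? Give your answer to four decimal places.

0.9999

R = Σ_{i=2}^{4} C(4,i) p^i (1−p)^{4−i} with p = 0.967
C(4,2)·0.967^2·0.033^2 = 0.006110
C(4,3)·0.967^3·0.033^1 = 0.119359
C(4,4)·0.967^4·0.033^0 = 0.874391
Sum = 0.9999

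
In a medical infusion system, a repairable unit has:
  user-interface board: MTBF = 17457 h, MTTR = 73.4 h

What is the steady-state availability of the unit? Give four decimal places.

0.9958

A(user-interface board) = MTBF/(MTBF+MTTR) = 17457/(17457+73.4) = 0.9958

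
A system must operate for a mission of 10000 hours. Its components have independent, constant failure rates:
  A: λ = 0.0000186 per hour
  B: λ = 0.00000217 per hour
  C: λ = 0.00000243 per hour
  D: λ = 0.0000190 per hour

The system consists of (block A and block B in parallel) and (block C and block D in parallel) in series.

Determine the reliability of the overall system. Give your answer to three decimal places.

0.992

R(A) = exp(−0.0000186 × 10000) = 0.83027
R(B) = exp(−0.00000217 × 10000) = 0.97853
R(C) = exp(−0.00000243 × 10000) = 0.97599
R(D) = exp(−0.0000190 × 10000) = 0.82696
Parallel (A and B): 1 − (1 − 0.83027)(1 − 0.97853) = 0.99636
Parallel (C and D): 1 − (1 − 0.97599)(1 − 0.82696) = 0.99585
Series ([0.99636] and [0.99585]): 0.99636 × 0.99585 = 0.992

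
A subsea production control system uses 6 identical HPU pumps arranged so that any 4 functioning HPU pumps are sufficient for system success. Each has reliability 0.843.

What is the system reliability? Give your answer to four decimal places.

R = Σ_{i=4}^{6} C(6,i) p^i (1−p)^{6−i} with p = 0.843
C(6,4)·0.843^4·0.157^2 = 0.186724
C(6,5)·0.843^5·0.157^1 = 0.401041
C(6,6)·0.843^6·0.157^0 = 0.358893
Sum = 0.9467

0.9467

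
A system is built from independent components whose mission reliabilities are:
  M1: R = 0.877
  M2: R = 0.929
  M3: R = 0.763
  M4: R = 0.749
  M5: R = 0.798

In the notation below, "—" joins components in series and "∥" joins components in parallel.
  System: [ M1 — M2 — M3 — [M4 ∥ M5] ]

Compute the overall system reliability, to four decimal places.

0.5901

Parallel (M4 and M5): 1 − (1 − 0.749000)(1 − 0.798000) = 0.949298
Series (M1, M2, M3, and [0.949298]): 0.877000 × 0.929000 × 0.763000 × 0.949298 = 0.5901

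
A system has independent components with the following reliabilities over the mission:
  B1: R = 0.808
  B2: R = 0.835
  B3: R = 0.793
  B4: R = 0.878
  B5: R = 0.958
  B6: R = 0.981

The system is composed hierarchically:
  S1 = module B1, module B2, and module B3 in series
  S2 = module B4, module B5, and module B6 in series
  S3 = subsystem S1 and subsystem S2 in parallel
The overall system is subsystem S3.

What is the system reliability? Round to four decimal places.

0.9187

Series (B1, B2, and B3): 0.808000 × 0.835000 × 0.793000 = 0.535021
Series (B4, B5, and B6): 0.878000 × 0.958000 × 0.981000 = 0.825143
Parallel ([0.535021] and [0.825143]): 1 − (1 − 0.535021)(1 − 0.825143) = 0.9187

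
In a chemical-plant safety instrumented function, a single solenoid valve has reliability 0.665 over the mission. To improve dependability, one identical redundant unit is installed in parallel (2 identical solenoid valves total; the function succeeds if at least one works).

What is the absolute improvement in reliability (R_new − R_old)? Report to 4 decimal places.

0.2228

R_before = 0.665
R_after = 1 − (1 − 0.665)^2 = 0.8878
ΔR = 0.8878 − 0.665 = 0.2228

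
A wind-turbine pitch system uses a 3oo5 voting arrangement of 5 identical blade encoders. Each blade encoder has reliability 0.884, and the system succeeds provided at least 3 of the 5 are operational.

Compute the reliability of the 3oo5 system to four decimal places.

0.9870

R = Σ_{i=3}^{5} C(5,i) p^i (1−p)^{5−i} with p = 0.884
C(5,3)·0.884^3·0.116^2 = 0.092955
C(5,4)·0.884^4·0.116^1 = 0.354191
C(5,5)·0.884^5·0.116^0 = 0.539835
Sum = 0.9870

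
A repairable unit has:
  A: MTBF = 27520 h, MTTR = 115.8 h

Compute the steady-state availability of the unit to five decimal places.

0.99581

A(A) = MTBF/(MTBF+MTTR) = 27520/(27520+115.8) = 0.99581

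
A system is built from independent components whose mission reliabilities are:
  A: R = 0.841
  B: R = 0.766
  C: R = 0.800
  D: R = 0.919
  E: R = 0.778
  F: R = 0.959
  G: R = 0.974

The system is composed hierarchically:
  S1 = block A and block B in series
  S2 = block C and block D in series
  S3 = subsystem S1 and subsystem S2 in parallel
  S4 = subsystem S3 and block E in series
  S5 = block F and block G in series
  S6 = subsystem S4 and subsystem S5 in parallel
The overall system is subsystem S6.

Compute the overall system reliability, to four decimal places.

0.9805

Series (A and B): 0.841000 × 0.766000 = 0.644206
Series (C and D): 0.800000 × 0.919000 = 0.735200
Parallel ([0.644206] and [0.735200]): 1 − (1 − 0.644206)(1 − 0.735200) = 0.905786
Series ([0.905786] and E): 0.905786 × 0.778000 = 0.704702
Series (F and G): 0.959000 × 0.974000 = 0.934066
Parallel ([0.704702] and [0.934066]): 1 − (1 − 0.704702)(1 − 0.934066) = 0.9805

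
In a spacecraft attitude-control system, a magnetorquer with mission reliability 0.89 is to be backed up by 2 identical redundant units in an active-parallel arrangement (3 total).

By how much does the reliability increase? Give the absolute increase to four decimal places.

0.1087

R_before = 0.89
R_after = 1 − (1 − 0.89)^3 = 0.9987
ΔR = 0.9987 − 0.89 = 0.1087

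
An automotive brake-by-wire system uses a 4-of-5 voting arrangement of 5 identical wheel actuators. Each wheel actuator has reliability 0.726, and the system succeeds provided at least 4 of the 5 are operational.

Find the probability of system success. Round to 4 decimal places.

R = Σ_{i=4}^{5} C(5,i) p^i (1−p)^{5−i} with p = 0.726
C(5,4)·0.726^4·0.274^1 = 0.380598
C(5,5)·0.726^5·0.274^0 = 0.201689
Sum = 0.5823

0.5823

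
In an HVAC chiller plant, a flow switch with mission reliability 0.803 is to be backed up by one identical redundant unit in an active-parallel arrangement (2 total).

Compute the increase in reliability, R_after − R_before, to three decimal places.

0.158

R_before = 0.803
R_after = 1 − (1 − 0.803)^2 = 0.961
ΔR = 0.961 − 0.803 = 0.158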